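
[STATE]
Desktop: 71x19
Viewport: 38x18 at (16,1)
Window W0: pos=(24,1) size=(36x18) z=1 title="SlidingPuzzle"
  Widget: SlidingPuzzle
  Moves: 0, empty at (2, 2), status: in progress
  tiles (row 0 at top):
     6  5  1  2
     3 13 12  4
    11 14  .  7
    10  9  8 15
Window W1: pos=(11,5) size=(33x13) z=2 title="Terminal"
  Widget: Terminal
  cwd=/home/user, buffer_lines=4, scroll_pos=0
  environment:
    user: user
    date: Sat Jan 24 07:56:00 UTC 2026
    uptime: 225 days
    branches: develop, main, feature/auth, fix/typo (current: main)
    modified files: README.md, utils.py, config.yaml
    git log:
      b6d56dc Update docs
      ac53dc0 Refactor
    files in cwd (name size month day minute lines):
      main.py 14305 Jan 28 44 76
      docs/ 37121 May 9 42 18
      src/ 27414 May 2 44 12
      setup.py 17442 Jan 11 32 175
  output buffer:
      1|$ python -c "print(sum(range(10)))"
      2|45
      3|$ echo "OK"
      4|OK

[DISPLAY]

        ┏━━━━━━━━━━━━━━━━━━━━━━━━━━━━━
        ┃ SlidingPuzzle               
        ┠─────────────────────────────
        ┃┌────┬────┬────┬────┐        
━━━━━━━━━━━━━━━━━━━━━━━━━━━┓ │        
minal                      ┃─┤        
───────────────────────────┨ │        
thon -c "print(sum(range(10┃─┤        
                           ┃ │        
ho "OK"                    ┃─┤        
                           ┃ │        
                           ┃─┘        
                           ┃          
                           ┃          
                           ┃          
                           ┃          
━━━━━━━━━━━━━━━━━━━━━━━━━━━┛          
        ┗━━━━━━━━━━━━━━━━━━━━━━━━━━━━━


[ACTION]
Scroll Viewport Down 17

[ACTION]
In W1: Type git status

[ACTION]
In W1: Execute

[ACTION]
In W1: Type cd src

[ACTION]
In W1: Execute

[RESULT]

        ┏━━━━━━━━━━━━━━━━━━━━━━━━━━━━━
        ┃ SlidingPuzzle               
        ┠─────────────────────────────
        ┃┌────┬────┬────┬────┐        
━━━━━━━━━━━━━━━━━━━━━━━━━━━┓ │        
minal                      ┃─┤        
───────────────────────────┨ │        
ranch main                 ┃─┤        
ges not staged for commit: ┃ │        
                           ┃─┤        
    modified:   README.md  ┃ │        
    modified:   utils.py   ┃─┘        
    modified:   config.yaml┃          
 src                       ┃          
                           ┃          
                           ┃          
━━━━━━━━━━━━━━━━━━━━━━━━━━━┛          
        ┗━━━━━━━━━━━━━━━━━━━━━━━━━━━━━


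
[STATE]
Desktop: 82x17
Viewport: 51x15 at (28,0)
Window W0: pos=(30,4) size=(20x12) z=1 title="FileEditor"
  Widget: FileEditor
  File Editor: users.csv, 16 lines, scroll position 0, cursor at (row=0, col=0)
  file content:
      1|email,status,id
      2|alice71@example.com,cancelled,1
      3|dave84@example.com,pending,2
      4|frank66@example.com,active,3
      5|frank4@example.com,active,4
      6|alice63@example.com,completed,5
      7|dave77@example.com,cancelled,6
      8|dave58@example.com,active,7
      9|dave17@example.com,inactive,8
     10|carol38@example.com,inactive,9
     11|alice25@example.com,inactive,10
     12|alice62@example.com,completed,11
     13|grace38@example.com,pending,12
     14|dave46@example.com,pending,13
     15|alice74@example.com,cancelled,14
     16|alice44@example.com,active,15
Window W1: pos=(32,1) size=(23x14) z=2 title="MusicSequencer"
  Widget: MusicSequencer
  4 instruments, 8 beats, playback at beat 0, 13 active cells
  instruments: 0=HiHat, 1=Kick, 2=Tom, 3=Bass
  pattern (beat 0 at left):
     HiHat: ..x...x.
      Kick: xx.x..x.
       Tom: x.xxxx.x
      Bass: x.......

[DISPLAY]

                                                   
    ┏━━━━━━━━━━━━━━━━━━━━━┓                        
    ┃ MusicSequencer      ┃                        
    ┠─────────────────────┨                        
  ┏━┃      ▼1234567       ┃                        
  ┃ ┃ HiHat··█···█·       ┃                        
  ┠─┃  Kick██·█··█·       ┃                        
  ┃█┃   Tom█·████·█       ┃                        
  ┃a┃  Bass█·······       ┃                        
  ┃d┃                     ┃                        
  ┃f┃                     ┃                        
  ┃f┃                     ┃                        
  ┃a┃                     ┃                        
  ┃d┃                     ┃                        
  ┃d┗━━━━━━━━━━━━━━━━━━━━━┛                        


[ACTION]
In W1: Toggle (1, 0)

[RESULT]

                                                   
    ┏━━━━━━━━━━━━━━━━━━━━━┓                        
    ┃ MusicSequencer      ┃                        
    ┠─────────────────────┨                        
  ┏━┃      ▼1234567       ┃                        
  ┃ ┃ HiHat··█···█·       ┃                        
  ┠─┃  Kick·█·█··█·       ┃                        
  ┃█┃   Tom█·████·█       ┃                        
  ┃a┃  Bass█·······       ┃                        
  ┃d┃                     ┃                        
  ┃f┃                     ┃                        
  ┃f┃                     ┃                        
  ┃a┃                     ┃                        
  ┃d┃                     ┃                        
  ┃d┗━━━━━━━━━━━━━━━━━━━━━┛                        


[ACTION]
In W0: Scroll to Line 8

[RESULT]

                                                   
    ┏━━━━━━━━━━━━━━━━━━━━━┓                        
    ┃ MusicSequencer      ┃                        
    ┠─────────────────────┨                        
  ┏━┃      ▼1234567       ┃                        
  ┃ ┃ HiHat··█···█·       ┃                        
  ┠─┃  Kick·█·█··█·       ┃                        
  ┃d┃   Tom█·████·█       ┃                        
  ┃d┃  Bass█·······       ┃                        
  ┃c┃                     ┃                        
  ┃a┃                     ┃                        
  ┃a┃                     ┃                        
  ┃g┃                     ┃                        
  ┃d┃                     ┃                        
  ┃a┗━━━━━━━━━━━━━━━━━━━━━┛                        


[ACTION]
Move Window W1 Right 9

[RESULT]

                                                   
             ┏━━━━━━━━━━━━━━━━━━━━━┓               
             ┃ MusicSequencer      ┃               
             ┠─────────────────────┨               
  ┏━━━━━━━━━━┃      ▼1234567       ┃               
  ┃ FileEdito┃ HiHat··█···█·       ┃               
  ┠──────────┃  Kick·█·█··█·       ┃               
  ┃dave58@exa┃   Tom█·████·█       ┃               
  ┃dave17@exa┃  Bass█·······       ┃               
  ┃carol38@ex┃                     ┃               
  ┃alice25@ex┃                     ┃               
  ┃alice62@ex┃                     ┃               
  ┃grace38@ex┃                     ┃               
  ┃dave46@exa┃                     ┃               
  ┃alice74@ex┗━━━━━━━━━━━━━━━━━━━━━┛               


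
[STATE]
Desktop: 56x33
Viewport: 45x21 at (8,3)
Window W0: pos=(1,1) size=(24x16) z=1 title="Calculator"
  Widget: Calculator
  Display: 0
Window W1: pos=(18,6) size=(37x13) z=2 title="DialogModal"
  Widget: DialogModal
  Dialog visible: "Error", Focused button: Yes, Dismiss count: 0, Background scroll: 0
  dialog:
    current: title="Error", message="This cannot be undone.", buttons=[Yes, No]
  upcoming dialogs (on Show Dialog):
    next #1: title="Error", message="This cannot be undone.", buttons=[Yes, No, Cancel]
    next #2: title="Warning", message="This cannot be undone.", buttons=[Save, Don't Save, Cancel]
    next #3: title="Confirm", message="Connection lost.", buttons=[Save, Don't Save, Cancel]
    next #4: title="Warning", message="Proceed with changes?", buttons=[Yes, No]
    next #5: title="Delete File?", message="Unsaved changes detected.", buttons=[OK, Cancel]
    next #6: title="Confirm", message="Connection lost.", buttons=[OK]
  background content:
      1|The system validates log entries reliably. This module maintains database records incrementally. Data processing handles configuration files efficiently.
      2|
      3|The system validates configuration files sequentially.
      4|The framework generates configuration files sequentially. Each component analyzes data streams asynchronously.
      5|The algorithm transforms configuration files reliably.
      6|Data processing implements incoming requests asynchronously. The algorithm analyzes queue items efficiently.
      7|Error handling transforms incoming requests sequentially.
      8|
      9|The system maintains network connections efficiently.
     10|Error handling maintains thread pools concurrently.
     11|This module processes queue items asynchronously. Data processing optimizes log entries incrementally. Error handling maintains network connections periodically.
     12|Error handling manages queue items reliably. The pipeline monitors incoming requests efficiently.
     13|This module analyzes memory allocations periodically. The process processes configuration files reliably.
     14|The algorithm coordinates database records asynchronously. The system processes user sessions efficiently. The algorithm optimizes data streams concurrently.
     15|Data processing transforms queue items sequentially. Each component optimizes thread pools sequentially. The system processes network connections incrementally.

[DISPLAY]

────────────────┨                            
               0┃                            
──┬───┬───┐     ┃                            
8 │ 9 │ ÷ ┏━━━━━━━━━━━━━━━━━━━━━━━━━━━━━━━━━━
──┼───┼───┃ DialogModal                      
5 │ 6 │ × ┠──────────────────────────────────
──┼───┼───┃The system validates log entries r
2 │ 3 │ - ┃                                  
──┼───┼───┃The ┌────────────────────────┐tion
. │ = │ + ┃The │         Error          │urat
──┼───┼───┃The │ This cannot be undone. │gura
MC│ MR│ M+┃Data│       [Yes]  No        │omin
──┴───┴───┃Erro└────────────────────────┘ming
━━━━━━━━━━┃                                  
          ┃The system maintains network conne
          ┗━━━━━━━━━━━━━━━━━━━━━━━━━━━━━━━━━━
                                             
                                             
                                             
                                             
                                             


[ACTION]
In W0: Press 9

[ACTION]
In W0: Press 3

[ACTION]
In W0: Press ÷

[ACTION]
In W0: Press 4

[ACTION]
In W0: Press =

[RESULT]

────────────────┨                            
           23.25┃                            
──┬───┬───┐     ┃                            
8 │ 9 │ ÷ ┏━━━━━━━━━━━━━━━━━━━━━━━━━━━━━━━━━━
──┼───┼───┃ DialogModal                      
5 │ 6 │ × ┠──────────────────────────────────
──┼───┼───┃The system validates log entries r
2 │ 3 │ - ┃                                  
──┼───┼───┃The ┌────────────────────────┐tion
. │ = │ + ┃The │         Error          │urat
──┼───┼───┃The │ This cannot be undone. │gura
MC│ MR│ M+┃Data│       [Yes]  No        │omin
──┴───┴───┃Erro└────────────────────────┘ming
━━━━━━━━━━┃                                  
          ┃The system maintains network conne
          ┗━━━━━━━━━━━━━━━━━━━━━━━━━━━━━━━━━━
                                             
                                             
                                             
                                             
                                             


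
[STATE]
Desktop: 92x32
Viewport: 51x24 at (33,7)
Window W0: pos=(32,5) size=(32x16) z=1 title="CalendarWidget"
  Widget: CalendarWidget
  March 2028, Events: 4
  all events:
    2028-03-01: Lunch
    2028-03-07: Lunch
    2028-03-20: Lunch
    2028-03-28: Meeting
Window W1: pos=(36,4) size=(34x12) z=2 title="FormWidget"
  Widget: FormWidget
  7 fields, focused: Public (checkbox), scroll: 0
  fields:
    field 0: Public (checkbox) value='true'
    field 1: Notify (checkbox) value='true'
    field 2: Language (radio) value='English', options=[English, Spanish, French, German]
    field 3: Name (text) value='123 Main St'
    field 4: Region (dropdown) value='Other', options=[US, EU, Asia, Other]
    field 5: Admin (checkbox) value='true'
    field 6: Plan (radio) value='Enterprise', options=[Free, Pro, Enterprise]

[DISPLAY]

───┃> Public:     [x]               ┃              
   ┃  Notify:     [x]               ┃              
Mo ┃  Language:   (●) English  ( ) S┃              
   ┃  Name:       [123 Main St     ]┃              
 6 ┃  Region:     [Other          ▼]┃              
13 ┃  Admin:      [x]               ┃              
20*┃  Plan:       ( ) Free  ( ) Pro ┃              
27 ┃                                ┃              
   ┗━━━━━━━━━━━━━━━━━━━━━━━━━━━━━━━━┛              
                              ┃                    
                              ┃                    
                              ┃                    
                              ┃                    
━━━━━━━━━━━━━━━━━━━━━━━━━━━━━━┛                    
                                                   
                                                   
                                                   
                                                   
                                                   
                                                   
                                                   
                                                   
                                                   
                                                   


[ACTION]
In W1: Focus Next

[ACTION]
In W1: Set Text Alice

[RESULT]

───┃  Public:     [x]               ┃              
   ┃> Notify:     [x]               ┃              
Mo ┃  Language:   (●) English  ( ) S┃              
   ┃  Name:       [123 Main St     ]┃              
 6 ┃  Region:     [Other          ▼]┃              
13 ┃  Admin:      [x]               ┃              
20*┃  Plan:       ( ) Free  ( ) Pro ┃              
27 ┃                                ┃              
   ┗━━━━━━━━━━━━━━━━━━━━━━━━━━━━━━━━┛              
                              ┃                    
                              ┃                    
                              ┃                    
                              ┃                    
━━━━━━━━━━━━━━━━━━━━━━━━━━━━━━┛                    
                                                   
                                                   
                                                   
                                                   
                                                   
                                                   
                                                   
                                                   
                                                   
                                                   


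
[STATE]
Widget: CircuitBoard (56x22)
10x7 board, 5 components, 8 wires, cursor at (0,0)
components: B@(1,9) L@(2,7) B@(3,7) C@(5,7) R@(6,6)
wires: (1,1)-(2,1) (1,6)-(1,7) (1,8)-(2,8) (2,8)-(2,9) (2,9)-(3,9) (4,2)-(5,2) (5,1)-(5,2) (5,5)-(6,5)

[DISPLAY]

   0 1 2 3 4 5 6 7 8 9                                  
0  [.]                                                  
                                                        
1       ·                   · ─ ·   ·   B               
        │                           │                   
2       ·                       L   · ─ ·               
                                        │               
3                               B       ·               
                                                        
4           ·                                           
            │                                           
5       · ─ ·           ·       C                       
                        │                               
6                       ·   R                           
Cursor: (0,0)                                           
                                                        
                                                        
                                                        
                                                        
                                                        
                                                        
                                                        


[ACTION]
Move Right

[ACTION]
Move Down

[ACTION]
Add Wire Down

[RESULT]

   0 1 2 3 4 5 6 7 8 9                                  
0                                                       
                                                        
1      [.]                  · ─ ·   ·   B               
        │                           │                   
2       ·                       L   · ─ ·               
                                        │               
3                               B       ·               
                                                        
4           ·                                           
            │                                           
5       · ─ ·           ·       C                       
                        │                               
6                       ·   R                           
Cursor: (1,1)                                           
                                                        
                                                        
                                                        
                                                        
                                                        
                                                        
                                                        


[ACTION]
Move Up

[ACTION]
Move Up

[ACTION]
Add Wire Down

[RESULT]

   0 1 2 3 4 5 6 7 8 9                                  
0      [.]                                              
        │                                               
1       ·                   · ─ ·   ·   B               
        │                           │                   
2       ·                       L   · ─ ·               
                                        │               
3                               B       ·               
                                                        
4           ·                                           
            │                                           
5       · ─ ·           ·       C                       
                        │                               
6                       ·   R                           
Cursor: (0,1)                                           
                                                        
                                                        
                                                        
                                                        
                                                        
                                                        
                                                        


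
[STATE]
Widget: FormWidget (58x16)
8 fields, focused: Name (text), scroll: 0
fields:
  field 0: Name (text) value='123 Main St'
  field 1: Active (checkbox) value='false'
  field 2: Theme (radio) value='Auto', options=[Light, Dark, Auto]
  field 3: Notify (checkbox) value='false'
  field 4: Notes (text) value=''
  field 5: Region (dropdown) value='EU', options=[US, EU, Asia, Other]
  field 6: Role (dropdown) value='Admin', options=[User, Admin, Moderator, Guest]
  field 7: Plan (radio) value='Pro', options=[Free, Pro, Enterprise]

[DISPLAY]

> Name:       [123 Main St                               ]
  Active:     [ ]                                         
  Theme:      ( ) Light  ( ) Dark  (●) Auto               
  Notify:     [ ]                                         
  Notes:      [                                          ]
  Region:     [EU                                       ▼]
  Role:       [Admin                                    ▼]
  Plan:       ( ) Free  (●) Pro  ( ) Enterprise           
                                                          
                                                          
                                                          
                                                          
                                                          
                                                          
                                                          
                                                          


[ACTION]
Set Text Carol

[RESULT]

> Name:       [Carol                                     ]
  Active:     [ ]                                         
  Theme:      ( ) Light  ( ) Dark  (●) Auto               
  Notify:     [ ]                                         
  Notes:      [                                          ]
  Region:     [EU                                       ▼]
  Role:       [Admin                                    ▼]
  Plan:       ( ) Free  (●) Pro  ( ) Enterprise           
                                                          
                                                          
                                                          
                                                          
                                                          
                                                          
                                                          
                                                          


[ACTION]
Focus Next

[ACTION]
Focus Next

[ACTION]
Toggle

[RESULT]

  Name:       [Carol                                     ]
  Active:     [ ]                                         
> Theme:      ( ) Light  ( ) Dark  (●) Auto               
  Notify:     [ ]                                         
  Notes:      [                                          ]
  Region:     [EU                                       ▼]
  Role:       [Admin                                    ▼]
  Plan:       ( ) Free  (●) Pro  ( ) Enterprise           
                                                          
                                                          
                                                          
                                                          
                                                          
                                                          
                                                          
                                                          


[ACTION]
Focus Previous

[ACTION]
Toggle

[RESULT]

  Name:       [Carol                                     ]
> Active:     [x]                                         
  Theme:      ( ) Light  ( ) Dark  (●) Auto               
  Notify:     [ ]                                         
  Notes:      [                                          ]
  Region:     [EU                                       ▼]
  Role:       [Admin                                    ▼]
  Plan:       ( ) Free  (●) Pro  ( ) Enterprise           
                                                          
                                                          
                                                          
                                                          
                                                          
                                                          
                                                          
                                                          


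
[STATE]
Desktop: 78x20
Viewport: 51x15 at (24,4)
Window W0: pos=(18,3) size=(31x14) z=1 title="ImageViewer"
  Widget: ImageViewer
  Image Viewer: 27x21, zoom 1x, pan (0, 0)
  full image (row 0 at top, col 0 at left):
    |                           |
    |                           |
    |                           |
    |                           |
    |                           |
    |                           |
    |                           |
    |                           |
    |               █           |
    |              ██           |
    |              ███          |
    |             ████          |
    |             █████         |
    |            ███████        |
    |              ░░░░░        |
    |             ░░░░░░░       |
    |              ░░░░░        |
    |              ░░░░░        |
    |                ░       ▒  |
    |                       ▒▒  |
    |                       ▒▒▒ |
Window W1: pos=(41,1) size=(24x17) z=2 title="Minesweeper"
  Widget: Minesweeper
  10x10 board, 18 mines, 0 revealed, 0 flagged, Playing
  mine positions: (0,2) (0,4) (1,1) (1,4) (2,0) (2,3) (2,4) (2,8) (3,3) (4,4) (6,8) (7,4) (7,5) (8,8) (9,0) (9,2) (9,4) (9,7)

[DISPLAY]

eViewer          ┃■■■■■■■■■■            ┃          
─────────────────┃■■■■■■■■■■            ┃          
                 ┃■■■■■■■■■■            ┃          
                 ┃■■■■■■■■■■            ┃          
                 ┃■■■■■■■■■■            ┃          
                 ┃■■■■■■■■■■            ┃          
                 ┃■■■■■■■■■■            ┃          
                 ┃■■■■■■■■■■            ┃          
                 ┃■■■■■■■■■■            ┃          
                 ┃■■■■■■■■■■            ┃          
          █      ┃                      ┃          
         ██      ┃                      ┃          
━━━━━━━━━━━━━━━━━┃                      ┃          
                 ┗━━━━━━━━━━━━━━━━━━━━━━┛          
                                                   


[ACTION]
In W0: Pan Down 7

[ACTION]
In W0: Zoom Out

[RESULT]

eViewer          ┃■■■■■■■■■■            ┃          
─────────────────┃■■■■■■■■■■            ┃          
                 ┃■■■■■■■■■■            ┃          
          █      ┃■■■■■■■■■■            ┃          
         ██      ┃■■■■■■■■■■            ┃          
         ███     ┃■■■■■■■■■■            ┃          
        ████     ┃■■■■■■■■■■            ┃          
        █████    ┃■■■■■■■■■■            ┃          
       ███████   ┃■■■■■■■■■■            ┃          
         ░░░░░   ┃■■■■■■■■■■            ┃          
        ░░░░░░░  ┃                      ┃          
         ░░░░░   ┃                      ┃          
━━━━━━━━━━━━━━━━━┃                      ┃          
                 ┗━━━━━━━━━━━━━━━━━━━━━━┛          
                                                   


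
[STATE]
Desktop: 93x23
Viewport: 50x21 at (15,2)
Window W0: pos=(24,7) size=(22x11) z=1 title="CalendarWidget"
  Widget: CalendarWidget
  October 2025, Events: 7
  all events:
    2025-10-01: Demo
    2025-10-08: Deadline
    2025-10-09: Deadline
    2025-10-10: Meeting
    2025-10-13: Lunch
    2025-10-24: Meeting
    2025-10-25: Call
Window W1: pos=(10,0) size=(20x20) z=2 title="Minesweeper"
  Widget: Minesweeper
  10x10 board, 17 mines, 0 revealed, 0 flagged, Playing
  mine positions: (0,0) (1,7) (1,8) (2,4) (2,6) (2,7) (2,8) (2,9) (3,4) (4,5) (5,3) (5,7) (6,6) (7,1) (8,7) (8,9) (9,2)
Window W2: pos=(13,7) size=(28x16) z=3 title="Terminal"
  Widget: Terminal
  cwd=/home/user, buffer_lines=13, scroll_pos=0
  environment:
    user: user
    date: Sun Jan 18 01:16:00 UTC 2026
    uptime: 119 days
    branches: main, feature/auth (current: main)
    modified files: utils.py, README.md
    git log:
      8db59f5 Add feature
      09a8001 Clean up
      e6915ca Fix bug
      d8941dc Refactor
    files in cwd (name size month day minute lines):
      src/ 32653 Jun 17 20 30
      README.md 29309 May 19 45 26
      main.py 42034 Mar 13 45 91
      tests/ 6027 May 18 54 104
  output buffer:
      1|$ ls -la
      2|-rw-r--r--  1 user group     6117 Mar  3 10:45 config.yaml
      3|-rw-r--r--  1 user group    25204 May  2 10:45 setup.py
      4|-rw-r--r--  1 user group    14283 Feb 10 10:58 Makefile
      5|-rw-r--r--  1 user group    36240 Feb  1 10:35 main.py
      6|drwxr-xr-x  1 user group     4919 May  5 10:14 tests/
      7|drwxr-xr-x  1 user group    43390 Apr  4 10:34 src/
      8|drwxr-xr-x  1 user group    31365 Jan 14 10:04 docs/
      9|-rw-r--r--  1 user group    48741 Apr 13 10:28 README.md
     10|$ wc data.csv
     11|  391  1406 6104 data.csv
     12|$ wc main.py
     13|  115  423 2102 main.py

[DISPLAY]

──────────────┨                                   
■■■■■■        ┃                                   
■■■■■■        ┃                                   
■■■■■■        ┃                                   
■■■■■■        ┃                                   
━━━━━━━━━━━━━━━━━━━━━━━━━┓━━━━┓                   
Terminal                 ┃    ┃                   
─────────────────────────┨────┨                   
 ls -la                  ┃    ┃                   
rw-r--r--  1 user group  ┃a Su┃                   
rw-r--r--  1 user group  ┃ 4  ┃                   
rw-r--r--  1 user group  ┃* 11┃                   
rw-r--r--  1 user group  ┃18 1┃                   
rwxr-xr-x  1 user group  ┃25* ┃                   
rwxr-xr-x  1 user group  ┃    ┃                   
rwxr-xr-x  1 user group  ┃━━━━┛                   
rw-r--r--  1 user group  ┃                        
 wc data.csv             ┃                        
 391  1406 6104 data.csv ┃                        
 wc main.py              ┃                        
━━━━━━━━━━━━━━━━━━━━━━━━━┛                        


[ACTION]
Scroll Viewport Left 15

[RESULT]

          ┠──────────────────┨                    
          ┃■■■■■■■■■■        ┃                    
          ┃■■■■■■■■■■        ┃                    
          ┃■■■■■■■■■■        ┃                    
          ┃■■■■■■■■■■        ┃                    
          ┃■■┏━━━━━━━━━━━━━━━━━━━━━━━━━━┓━━━━┓    
          ┃■■┃ Terminal                 ┃    ┃    
          ┃■■┠──────────────────────────┨────┨    
          ┃■■┃$ ls -la                  ┃    ┃    
          ┃■■┃-rw-r--r--  1 user group  ┃a Su┃    
          ┃■■┃-rw-r--r--  1 user group  ┃ 4  ┃    
          ┃  ┃-rw-r--r--  1 user group  ┃* 11┃    
          ┃  ┃-rw-r--r--  1 user group  ┃18 1┃    
          ┃  ┃drwxr-xr-x  1 user group  ┃25* ┃    
          ┃  ┃drwxr-xr-x  1 user group  ┃    ┃    
          ┃  ┃drwxr-xr-x  1 user group  ┃━━━━┛    
          ┃  ┃-rw-r--r--  1 user group  ┃         
          ┗━━┃$ wc data.csv             ┃         
             ┃  391  1406 6104 data.csv ┃         
             ┃$ wc main.py              ┃         
             ┗━━━━━━━━━━━━━━━━━━━━━━━━━━┛         


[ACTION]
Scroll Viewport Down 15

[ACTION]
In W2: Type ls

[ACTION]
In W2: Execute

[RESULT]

          ┠──────────────────┨                    
          ┃■■■■■■■■■■        ┃                    
          ┃■■■■■■■■■■        ┃                    
          ┃■■■■■■■■■■        ┃                    
          ┃■■■■■■■■■■        ┃                    
          ┃■■┏━━━━━━━━━━━━━━━━━━━━━━━━━━┓━━━━┓    
          ┃■■┃ Terminal                 ┃    ┃    
          ┃■■┠──────────────────────────┨────┨    
          ┃■■┃-rw-r--r--  1 user group  ┃    ┃    
          ┃■■┃drwxr-xr-x  1 user group  ┃a Su┃    
          ┃■■┃drwxr-xr-x  1 user group  ┃ 4  ┃    
          ┃  ┃drwxr-xr-x  1 user group  ┃* 11┃    
          ┃  ┃-rw-r--r--  1 user group  ┃18 1┃    
          ┃  ┃$ wc data.csv             ┃25* ┃    
          ┃  ┃  391  1406 6104 data.csv ┃    ┃    
          ┃  ┃$ wc main.py              ┃━━━━┛    
          ┃  ┃  115  423 2102 main.py   ┃         
          ┗━━┃$ ls                      ┃         
             ┃src/  README.md  main.py  ┃         
             ┃$ █                       ┃         
             ┗━━━━━━━━━━━━━━━━━━━━━━━━━━┛         


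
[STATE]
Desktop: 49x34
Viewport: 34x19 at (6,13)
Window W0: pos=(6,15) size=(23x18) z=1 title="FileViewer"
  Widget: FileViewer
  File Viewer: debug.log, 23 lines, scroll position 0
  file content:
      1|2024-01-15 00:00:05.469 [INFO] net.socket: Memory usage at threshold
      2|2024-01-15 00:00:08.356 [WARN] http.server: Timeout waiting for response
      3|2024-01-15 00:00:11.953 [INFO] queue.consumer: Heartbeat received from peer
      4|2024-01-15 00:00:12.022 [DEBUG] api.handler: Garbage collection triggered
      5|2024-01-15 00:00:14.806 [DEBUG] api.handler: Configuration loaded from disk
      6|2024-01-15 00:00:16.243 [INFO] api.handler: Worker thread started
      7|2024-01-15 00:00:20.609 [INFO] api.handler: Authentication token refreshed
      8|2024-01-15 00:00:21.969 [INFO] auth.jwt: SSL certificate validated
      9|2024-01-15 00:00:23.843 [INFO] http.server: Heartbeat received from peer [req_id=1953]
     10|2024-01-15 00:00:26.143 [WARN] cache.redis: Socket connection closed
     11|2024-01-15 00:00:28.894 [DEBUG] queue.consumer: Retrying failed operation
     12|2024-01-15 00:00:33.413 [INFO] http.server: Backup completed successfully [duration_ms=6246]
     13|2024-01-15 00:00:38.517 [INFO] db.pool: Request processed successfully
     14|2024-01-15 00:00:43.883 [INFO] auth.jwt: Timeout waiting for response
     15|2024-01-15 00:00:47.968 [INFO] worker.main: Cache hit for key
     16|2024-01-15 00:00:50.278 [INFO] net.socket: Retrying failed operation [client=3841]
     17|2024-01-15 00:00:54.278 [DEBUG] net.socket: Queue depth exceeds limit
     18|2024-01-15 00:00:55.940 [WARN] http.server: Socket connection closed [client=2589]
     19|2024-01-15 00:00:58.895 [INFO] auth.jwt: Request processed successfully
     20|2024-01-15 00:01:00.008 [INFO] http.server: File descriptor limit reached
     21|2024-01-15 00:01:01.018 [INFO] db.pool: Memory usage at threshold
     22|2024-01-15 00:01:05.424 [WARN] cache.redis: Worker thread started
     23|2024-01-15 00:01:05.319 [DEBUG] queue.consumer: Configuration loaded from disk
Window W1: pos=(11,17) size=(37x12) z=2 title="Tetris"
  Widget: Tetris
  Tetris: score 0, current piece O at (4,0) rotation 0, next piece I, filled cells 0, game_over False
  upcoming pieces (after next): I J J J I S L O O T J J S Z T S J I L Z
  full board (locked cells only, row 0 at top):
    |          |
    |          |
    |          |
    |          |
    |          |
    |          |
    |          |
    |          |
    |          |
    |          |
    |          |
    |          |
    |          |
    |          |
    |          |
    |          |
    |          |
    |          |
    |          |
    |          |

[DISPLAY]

                                  
                                  
┏━━━━━━━━━━━━━━━━━━━━━┓           
┃ FileViewer          ┃           
┠────┏━━━━━━━━━━━━━━━━━━━━━━━━━━━━
┃2024┃ Tetris                     
┃2024┠────────────────────────────
┃2024┃          │Next:            
┃2024┃          │████             
┃2024┃          │                 
┃2024┃          │                 
┃2024┃          │                 
┃2024┃          │                 
┃2024┃          │Score:           
┃2024┃          │0                
┃2024┗━━━━━━━━━━━━━━━━━━━━━━━━━━━━
┃2024-01-15 00:00:33.░┃           
┃2024-01-15 00:00:38.░┃           
┃2024-01-15 00:00:43.▼┃           


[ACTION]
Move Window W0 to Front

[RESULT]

                                  
                                  
┏━━━━━━━━━━━━━━━━━━━━━┓           
┃ FileViewer          ┃           
┠─────────────────────┨━━━━━━━━━━━
┃2024-01-15 00:00:05.▲┃           
┃2024-01-15 00:00:08.█┃───────────
┃2024-01-15 00:00:11.░┃           
┃2024-01-15 00:00:12.░┃           
┃2024-01-15 00:00:14.░┃           
┃2024-01-15 00:00:16.░┃           
┃2024-01-15 00:00:20.░┃           
┃2024-01-15 00:00:21.░┃           
┃2024-01-15 00:00:23.░┃           
┃2024-01-15 00:00:26.░┃           
┃2024-01-15 00:00:28.░┃━━━━━━━━━━━
┃2024-01-15 00:00:33.░┃           
┃2024-01-15 00:00:38.░┃           
┃2024-01-15 00:00:43.▼┃           


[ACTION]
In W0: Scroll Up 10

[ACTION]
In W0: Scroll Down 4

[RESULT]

                                  
                                  
┏━━━━━━━━━━━━━━━━━━━━━┓           
┃ FileViewer          ┃           
┠─────────────────────┨━━━━━━━━━━━
┃2024-01-15 00:00:14.▲┃           
┃2024-01-15 00:00:16.░┃───────────
┃2024-01-15 00:00:20.░┃           
┃2024-01-15 00:00:21.░┃           
┃2024-01-15 00:00:23.░┃           
┃2024-01-15 00:00:26.░┃           
┃2024-01-15 00:00:28.█┃           
┃2024-01-15 00:00:33.░┃           
┃2024-01-15 00:00:38.░┃           
┃2024-01-15 00:00:43.░┃           
┃2024-01-15 00:00:47.░┃━━━━━━━━━━━
┃2024-01-15 00:00:50.░┃           
┃2024-01-15 00:00:54.░┃           
┃2024-01-15 00:00:55.▼┃           
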